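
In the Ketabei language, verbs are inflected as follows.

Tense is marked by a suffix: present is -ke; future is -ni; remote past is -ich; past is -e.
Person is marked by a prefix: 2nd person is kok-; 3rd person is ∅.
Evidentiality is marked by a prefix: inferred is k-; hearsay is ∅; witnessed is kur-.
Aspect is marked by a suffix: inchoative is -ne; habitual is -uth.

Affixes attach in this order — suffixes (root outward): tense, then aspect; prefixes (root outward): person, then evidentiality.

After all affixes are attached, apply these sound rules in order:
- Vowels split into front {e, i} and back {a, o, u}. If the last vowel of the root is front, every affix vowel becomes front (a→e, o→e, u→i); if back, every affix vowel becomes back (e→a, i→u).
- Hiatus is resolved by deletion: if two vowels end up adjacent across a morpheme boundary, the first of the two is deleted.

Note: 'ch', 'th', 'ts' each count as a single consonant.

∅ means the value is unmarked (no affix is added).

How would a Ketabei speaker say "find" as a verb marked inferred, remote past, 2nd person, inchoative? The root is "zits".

Attach person 2nd person kok- → kokzits.
Attach evidentiality inferred k- → kkokzits.
Attach tense remote past -ich → kkokzitsich.
Attach aspect inchoative -ne → kkokzitsichne.
Apply vowel harmony: kkokzitsichne → kkekzitsichne.
Vowel deletion: no change.

kkekzitsichne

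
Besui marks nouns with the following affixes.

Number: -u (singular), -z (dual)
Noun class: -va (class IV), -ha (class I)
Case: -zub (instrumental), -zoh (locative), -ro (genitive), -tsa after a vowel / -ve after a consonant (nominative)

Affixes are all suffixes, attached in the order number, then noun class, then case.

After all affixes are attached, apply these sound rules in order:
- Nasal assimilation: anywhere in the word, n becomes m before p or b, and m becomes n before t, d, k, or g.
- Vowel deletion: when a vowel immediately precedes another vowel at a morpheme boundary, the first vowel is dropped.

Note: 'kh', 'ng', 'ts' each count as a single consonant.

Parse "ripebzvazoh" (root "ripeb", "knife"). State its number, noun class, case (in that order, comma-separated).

dual, class IV, locative

Segment: ripeb-z-va-zoh.
number: -z → dual.
noun class: -va → class IV.
case: -zoh → locative.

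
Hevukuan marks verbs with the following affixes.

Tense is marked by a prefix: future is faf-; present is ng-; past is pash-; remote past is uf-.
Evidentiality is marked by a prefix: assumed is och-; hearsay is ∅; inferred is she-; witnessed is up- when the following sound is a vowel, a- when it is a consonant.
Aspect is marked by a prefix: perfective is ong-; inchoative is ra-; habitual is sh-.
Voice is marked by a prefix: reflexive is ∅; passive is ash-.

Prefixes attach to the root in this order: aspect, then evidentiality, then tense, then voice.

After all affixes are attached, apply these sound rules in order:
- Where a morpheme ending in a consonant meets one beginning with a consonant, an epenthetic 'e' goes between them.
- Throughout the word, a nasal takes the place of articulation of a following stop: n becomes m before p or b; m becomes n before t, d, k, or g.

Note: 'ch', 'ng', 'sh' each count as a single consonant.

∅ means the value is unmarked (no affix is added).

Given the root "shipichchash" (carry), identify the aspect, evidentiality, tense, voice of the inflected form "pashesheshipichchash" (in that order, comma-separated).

habitual, hearsay, past, reflexive

Segment: pash-sh-shipichchash.
aspect: sh- → habitual.
evidentiality: ∅ → hearsay.
tense: pash- → past.
voice: ∅ → reflexive.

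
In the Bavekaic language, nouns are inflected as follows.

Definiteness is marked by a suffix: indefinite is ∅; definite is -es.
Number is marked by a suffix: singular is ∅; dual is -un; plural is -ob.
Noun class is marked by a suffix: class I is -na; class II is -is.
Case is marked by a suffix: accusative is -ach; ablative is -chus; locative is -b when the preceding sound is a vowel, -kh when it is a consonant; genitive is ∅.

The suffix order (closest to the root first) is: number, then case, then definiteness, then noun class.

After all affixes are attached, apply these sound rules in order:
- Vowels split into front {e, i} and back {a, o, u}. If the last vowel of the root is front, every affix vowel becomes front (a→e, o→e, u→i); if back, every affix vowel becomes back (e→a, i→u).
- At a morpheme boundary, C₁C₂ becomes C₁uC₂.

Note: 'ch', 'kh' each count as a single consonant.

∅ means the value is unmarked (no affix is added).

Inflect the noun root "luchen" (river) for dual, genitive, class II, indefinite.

Attach number dual -un → luchenun.
case = genitive: zero marking, form stays luchenun.
definiteness = indefinite: zero marking, form stays luchenun.
Attach noun class class II -is → luchenunis.
Apply vowel harmony: luchenunis → lucheninis.
Epenthesis: no change.

lucheninis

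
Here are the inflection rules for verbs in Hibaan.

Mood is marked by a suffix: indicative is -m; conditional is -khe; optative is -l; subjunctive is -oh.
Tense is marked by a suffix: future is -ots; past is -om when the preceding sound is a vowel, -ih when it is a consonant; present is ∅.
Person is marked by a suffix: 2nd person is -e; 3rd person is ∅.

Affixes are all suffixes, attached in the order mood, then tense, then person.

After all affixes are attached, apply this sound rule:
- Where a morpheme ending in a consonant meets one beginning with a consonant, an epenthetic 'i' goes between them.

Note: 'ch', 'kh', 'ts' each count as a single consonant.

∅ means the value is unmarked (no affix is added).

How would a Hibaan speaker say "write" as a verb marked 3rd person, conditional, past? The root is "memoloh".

memolohikheom

Attach mood conditional -khe → memolohkhe.
Attach tense past -om (after vowel 'e') → memolohkheom.
person = 3rd person: zero marking, form stays memolohkheom.
Apply epenthesis: memolohkheom → memolohikheom.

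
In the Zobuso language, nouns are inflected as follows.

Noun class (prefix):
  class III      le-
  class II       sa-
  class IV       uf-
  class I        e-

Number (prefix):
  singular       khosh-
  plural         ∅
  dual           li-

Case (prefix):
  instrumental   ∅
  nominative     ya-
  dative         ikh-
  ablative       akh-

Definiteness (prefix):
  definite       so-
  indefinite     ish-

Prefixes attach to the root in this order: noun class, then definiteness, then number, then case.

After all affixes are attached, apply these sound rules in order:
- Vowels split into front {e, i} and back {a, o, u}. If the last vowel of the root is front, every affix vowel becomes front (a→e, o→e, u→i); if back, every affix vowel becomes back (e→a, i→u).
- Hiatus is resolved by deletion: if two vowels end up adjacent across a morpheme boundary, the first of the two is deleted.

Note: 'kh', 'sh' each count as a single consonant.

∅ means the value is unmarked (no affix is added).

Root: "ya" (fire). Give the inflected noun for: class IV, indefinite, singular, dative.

Attach noun class class IV uf- → ufya.
Attach definiteness indefinite ish- → ishufya.
Attach number singular khosh- → khoshishufya.
Attach case dative ikh- → ikhkhoshishufya.
Apply vowel harmony: ikhkhoshishufya → ukhkhoshushufya.
Vowel deletion: no change.

ukhkhoshushufya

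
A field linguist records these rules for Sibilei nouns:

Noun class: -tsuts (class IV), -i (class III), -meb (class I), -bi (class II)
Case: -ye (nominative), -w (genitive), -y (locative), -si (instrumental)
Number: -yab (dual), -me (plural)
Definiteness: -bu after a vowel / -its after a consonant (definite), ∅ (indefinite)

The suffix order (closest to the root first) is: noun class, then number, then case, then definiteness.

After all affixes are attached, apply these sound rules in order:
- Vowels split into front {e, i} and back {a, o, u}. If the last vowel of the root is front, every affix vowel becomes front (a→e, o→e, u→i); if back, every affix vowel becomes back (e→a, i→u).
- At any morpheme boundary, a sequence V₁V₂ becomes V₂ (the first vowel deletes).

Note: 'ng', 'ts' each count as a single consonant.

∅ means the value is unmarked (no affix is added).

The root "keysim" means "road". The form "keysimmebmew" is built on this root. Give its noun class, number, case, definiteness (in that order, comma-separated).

class I, plural, genitive, indefinite

Segment: keysim-meb-me-w.
noun class: -meb → class I.
number: -me → plural.
case: -w → genitive.
definiteness: ∅ → indefinite.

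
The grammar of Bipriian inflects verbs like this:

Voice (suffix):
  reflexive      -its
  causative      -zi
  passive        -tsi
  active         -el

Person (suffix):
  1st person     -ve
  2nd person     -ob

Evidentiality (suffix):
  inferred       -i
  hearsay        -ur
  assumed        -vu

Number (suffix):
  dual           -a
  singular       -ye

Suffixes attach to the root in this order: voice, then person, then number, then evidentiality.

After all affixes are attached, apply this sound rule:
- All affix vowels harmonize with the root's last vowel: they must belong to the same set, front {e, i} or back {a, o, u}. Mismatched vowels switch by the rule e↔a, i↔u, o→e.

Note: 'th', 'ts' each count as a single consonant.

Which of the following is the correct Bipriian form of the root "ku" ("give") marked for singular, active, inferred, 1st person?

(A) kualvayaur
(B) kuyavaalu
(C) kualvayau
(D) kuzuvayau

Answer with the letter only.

Attach voice active -el → kuel.
Attach person 1st person -ve → kuelve.
Attach number singular -ye → kuelveye.
Attach evidentiality inferred -i → kuelveyei.
Apply vowel harmony: kuelveyei → kualvayau.
So the correct form is kualvayau, option (C).
(A) kualvayaur is wrong: it uses hearsay instead of inferred for evidentiality.
(B) kuyavaalu is wrong: it has the affixes in the wrong order.
(D) kuzuvayau is wrong: it uses causative instead of active for voice.

C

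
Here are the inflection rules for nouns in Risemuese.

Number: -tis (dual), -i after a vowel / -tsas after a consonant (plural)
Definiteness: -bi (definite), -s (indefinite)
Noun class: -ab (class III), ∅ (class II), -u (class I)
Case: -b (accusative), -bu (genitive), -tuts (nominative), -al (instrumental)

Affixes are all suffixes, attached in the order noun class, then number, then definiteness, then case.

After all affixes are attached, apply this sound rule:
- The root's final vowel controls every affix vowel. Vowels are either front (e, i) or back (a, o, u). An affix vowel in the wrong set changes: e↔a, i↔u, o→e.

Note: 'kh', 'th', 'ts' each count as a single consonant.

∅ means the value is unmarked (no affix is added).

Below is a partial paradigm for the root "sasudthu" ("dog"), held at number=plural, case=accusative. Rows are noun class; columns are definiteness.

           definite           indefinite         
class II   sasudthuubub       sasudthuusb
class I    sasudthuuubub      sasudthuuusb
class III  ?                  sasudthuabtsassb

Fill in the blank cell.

Attach noun class class III -ab → sasudthuab.
Attach number plural -tsas (after consonant 'b') → sasudthuabtsas.
Attach definiteness definite -bi → sasudthuabtsasbi.
Attach case accusative -b → sasudthuabtsasbib.
Apply vowel harmony: sasudthuabtsasbib → sasudthuabtsasbub.

sasudthuabtsasbub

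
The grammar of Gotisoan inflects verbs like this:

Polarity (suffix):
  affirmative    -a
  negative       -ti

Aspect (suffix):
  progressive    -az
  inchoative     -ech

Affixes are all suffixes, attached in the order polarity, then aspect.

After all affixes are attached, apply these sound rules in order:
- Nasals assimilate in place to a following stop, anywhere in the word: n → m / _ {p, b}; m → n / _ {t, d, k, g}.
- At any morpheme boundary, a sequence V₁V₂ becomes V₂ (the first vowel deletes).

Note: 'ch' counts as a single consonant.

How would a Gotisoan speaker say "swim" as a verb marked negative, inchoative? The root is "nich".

nichtech

Attach polarity negative -ti → nichti.
Attach aspect inchoative -ech → nichtiech.
Nasal assimilation: no change.
Apply vowel deletion: nichtiech → nichtech.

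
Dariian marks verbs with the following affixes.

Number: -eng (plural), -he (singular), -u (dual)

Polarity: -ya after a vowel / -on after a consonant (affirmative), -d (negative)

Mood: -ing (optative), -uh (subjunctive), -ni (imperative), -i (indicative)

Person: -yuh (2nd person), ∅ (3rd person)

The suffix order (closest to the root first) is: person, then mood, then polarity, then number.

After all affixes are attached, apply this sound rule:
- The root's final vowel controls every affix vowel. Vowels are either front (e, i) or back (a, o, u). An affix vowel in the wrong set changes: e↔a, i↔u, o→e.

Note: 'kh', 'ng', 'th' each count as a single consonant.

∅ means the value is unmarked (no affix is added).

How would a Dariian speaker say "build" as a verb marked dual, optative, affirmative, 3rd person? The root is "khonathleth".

khonathlethingeni

person = 3rd person: zero marking, form stays khonathleth.
Attach mood optative -ing → khonathlething.
Attach polarity affirmative -on (after consonant 'ng') → khonathlethingon.
Attach number dual -u → khonathlethingonu.
Apply vowel harmony: khonathlethingonu → khonathlethingeni.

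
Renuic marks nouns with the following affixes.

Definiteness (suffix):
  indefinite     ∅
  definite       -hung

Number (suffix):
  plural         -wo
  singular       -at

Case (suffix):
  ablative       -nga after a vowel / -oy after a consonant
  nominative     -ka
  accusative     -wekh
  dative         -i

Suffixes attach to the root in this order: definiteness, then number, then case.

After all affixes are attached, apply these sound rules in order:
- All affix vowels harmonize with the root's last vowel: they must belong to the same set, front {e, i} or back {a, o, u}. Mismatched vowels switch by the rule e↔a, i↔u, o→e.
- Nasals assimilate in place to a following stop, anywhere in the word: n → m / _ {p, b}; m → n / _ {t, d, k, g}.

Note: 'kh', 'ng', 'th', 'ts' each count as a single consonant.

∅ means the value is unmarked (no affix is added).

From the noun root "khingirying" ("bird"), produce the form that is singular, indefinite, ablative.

khingiryingetey

definiteness = indefinite: zero marking, form stays khingirying.
Attach number singular -at → khingiryingat.
Attach case ablative -oy (after consonant 't') → khingiryingatoy.
Apply vowel harmony: khingiryingatoy → khingiryingetey.
Nasal assimilation: no change.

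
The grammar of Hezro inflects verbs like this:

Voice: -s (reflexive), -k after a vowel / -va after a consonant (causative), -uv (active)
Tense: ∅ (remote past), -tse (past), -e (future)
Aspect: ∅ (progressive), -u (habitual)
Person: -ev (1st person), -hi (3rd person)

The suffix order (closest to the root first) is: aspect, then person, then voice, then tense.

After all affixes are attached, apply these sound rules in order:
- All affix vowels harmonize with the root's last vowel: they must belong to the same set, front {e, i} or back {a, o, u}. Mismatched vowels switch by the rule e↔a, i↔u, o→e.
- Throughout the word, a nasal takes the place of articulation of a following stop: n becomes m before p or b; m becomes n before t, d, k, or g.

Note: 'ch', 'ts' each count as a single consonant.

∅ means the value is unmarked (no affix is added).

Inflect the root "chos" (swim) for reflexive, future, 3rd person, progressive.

choshusa

aspect = progressive: zero marking, form stays chos.
Attach person 3rd person -hi → choshi.
Attach voice reflexive -s → choshis.
Attach tense future -e → choshise.
Apply vowel harmony: choshise → choshusa.
Nasal assimilation: no change.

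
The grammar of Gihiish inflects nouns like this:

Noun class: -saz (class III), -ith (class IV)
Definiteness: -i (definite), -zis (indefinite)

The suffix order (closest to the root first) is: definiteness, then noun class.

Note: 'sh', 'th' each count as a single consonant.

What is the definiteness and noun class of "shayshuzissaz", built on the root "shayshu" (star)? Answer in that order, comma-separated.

indefinite, class III

Segment: shayshu-zis-saz.
definiteness: -zis → indefinite.
noun class: -saz → class III.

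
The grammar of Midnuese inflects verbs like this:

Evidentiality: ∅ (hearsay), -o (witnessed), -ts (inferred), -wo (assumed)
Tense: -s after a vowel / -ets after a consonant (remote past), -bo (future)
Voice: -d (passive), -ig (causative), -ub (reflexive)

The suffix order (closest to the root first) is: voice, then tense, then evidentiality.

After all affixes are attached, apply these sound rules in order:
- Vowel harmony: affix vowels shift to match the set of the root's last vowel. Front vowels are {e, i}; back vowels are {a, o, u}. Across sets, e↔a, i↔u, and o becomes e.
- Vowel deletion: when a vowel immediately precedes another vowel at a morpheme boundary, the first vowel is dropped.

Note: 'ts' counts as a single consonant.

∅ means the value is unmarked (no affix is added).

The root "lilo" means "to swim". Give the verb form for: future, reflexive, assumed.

Attach voice reflexive -ub → liloub.
Attach tense future -bo → liloubbo.
Attach evidentiality assumed -wo → liloubbowo.
Vowel harmony: no change.
Apply vowel deletion: liloubbowo → lilubbowo.

lilubbowo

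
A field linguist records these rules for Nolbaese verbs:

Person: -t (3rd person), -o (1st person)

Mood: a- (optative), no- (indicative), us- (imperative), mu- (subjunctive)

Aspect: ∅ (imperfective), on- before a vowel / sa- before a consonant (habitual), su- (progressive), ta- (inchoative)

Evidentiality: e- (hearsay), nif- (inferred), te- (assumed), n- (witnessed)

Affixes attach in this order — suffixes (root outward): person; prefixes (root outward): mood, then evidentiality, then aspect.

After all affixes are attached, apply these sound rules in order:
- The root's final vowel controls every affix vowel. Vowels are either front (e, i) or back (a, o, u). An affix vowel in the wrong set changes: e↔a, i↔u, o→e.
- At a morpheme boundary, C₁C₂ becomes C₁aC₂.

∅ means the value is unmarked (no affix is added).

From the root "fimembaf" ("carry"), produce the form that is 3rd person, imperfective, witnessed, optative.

Attach person 3rd person -t → fimembaft.
Attach mood optative a- → afimembaft.
Attach evidentiality witnessed n- → nafimembaft.
aspect = imperfective: zero marking, form stays nafimembaft.
Vowel harmony: no change.
Apply epenthesis: nafimembaft → nafimembafat.

nafimembafat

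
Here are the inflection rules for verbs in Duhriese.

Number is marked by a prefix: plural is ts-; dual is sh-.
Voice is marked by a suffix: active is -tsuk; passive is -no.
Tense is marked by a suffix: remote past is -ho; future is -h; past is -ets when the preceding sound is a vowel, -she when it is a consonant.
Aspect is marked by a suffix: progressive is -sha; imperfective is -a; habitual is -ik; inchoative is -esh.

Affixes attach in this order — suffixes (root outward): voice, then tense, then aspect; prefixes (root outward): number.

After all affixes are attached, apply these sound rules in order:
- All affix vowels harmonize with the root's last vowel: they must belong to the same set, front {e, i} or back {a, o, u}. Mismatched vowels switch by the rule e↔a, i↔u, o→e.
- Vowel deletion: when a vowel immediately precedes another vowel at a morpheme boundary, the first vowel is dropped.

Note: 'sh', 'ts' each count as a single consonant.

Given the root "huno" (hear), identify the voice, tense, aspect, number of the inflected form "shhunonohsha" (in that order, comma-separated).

Segment: sh-huno-no-h-sha.
voice: -no → passive.
tense: -h → future.
aspect: -sha → progressive.
number: sh- → dual.

passive, future, progressive, dual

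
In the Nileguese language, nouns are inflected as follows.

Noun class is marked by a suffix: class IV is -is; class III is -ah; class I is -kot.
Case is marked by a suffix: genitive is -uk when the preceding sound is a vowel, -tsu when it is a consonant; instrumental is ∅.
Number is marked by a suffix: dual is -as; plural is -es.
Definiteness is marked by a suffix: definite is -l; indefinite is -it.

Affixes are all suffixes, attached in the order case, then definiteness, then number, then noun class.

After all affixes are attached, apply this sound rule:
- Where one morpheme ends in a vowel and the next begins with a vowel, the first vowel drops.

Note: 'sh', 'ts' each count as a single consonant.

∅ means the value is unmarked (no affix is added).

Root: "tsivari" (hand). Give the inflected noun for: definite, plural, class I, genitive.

tsivarukleskot

Attach case genitive -uk (after vowel 'i') → tsivariuk.
Attach definiteness definite -l → tsivariukl.
Attach number plural -es → tsivariukles.
Attach noun class class I -kot → tsivariukleskot.
Apply vowel deletion: tsivariukleskot → tsivarukleskot.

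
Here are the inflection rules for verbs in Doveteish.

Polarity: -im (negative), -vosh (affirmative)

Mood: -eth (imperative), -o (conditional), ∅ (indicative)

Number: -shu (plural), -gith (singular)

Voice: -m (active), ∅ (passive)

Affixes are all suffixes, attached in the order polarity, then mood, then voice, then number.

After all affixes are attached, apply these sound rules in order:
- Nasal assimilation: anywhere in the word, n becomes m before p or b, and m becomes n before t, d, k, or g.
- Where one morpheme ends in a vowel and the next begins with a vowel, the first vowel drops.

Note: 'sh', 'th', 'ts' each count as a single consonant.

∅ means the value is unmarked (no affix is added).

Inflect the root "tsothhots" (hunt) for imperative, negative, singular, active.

tsothhotsimethngith

Attach polarity negative -im → tsothhotsim.
Attach mood imperative -eth → tsothhotsimeth.
Attach voice active -m → tsothhotsimethm.
Attach number singular -gith → tsothhotsimethmgith.
Apply nasal assimilation: tsothhotsimethmgith → tsothhotsimethngith.
Vowel deletion: no change.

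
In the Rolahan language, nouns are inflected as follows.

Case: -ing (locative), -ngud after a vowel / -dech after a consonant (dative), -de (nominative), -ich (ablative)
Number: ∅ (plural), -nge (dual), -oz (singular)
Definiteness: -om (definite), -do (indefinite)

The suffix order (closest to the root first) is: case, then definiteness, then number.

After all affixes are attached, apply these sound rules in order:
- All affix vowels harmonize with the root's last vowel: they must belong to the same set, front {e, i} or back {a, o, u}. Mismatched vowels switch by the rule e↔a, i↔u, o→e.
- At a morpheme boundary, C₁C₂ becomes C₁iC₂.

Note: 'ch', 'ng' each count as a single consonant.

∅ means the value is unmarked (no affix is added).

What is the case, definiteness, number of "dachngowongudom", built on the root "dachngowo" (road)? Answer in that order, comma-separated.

dative, definite, plural

Segment: dachngowo-ngud-om.
case: -ngud/dech → dative.
definiteness: -om → definite.
number: ∅ → plural.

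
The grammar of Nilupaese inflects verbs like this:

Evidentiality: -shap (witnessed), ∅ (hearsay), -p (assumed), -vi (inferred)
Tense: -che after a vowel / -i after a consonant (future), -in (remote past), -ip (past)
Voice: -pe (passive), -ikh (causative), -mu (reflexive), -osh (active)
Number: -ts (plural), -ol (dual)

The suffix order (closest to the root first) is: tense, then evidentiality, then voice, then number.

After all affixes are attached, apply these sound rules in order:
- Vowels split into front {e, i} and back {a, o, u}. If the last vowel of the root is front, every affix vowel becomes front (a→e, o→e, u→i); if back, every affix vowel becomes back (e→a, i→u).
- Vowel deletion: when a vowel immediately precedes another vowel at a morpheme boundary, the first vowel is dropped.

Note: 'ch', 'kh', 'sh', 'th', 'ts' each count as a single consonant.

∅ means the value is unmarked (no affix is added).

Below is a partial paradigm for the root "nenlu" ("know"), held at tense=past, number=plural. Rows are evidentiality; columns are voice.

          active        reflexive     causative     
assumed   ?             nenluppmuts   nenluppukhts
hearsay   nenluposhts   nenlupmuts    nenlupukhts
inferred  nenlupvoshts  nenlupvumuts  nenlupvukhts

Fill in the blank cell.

nenlupposhts

Attach tense past -ip → nenluip.
Attach evidentiality assumed -p → nenluipp.
Attach voice active -osh → nenluipposh.
Attach number plural -ts → nenluipposhts.
Apply vowel harmony: nenluipposhts → nenluupposhts.
Apply vowel deletion: nenluupposhts → nenlupposhts.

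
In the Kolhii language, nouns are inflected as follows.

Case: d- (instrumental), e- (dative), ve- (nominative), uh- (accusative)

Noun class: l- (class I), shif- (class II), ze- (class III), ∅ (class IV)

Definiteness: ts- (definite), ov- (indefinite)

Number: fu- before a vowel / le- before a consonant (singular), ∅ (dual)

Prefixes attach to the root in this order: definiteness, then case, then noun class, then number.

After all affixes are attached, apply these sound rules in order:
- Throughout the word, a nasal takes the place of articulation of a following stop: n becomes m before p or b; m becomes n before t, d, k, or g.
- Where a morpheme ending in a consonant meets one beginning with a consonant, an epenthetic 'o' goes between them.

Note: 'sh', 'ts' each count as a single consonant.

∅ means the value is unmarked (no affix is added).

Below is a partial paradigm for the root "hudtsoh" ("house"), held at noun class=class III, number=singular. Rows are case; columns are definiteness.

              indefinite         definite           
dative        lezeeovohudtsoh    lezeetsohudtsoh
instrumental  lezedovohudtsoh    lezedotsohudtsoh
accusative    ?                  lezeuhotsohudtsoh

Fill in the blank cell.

Attach definiteness indefinite ov- → ovhudtsoh.
Attach case accusative uh- → uhovhudtsoh.
Attach noun class class III ze- → zeuhovhudtsoh.
Attach number singular le- (before consonant 'z') → lezeuhovhudtsoh.
Nasal assimilation: no change.
Apply epenthesis: lezeuhovhudtsoh → lezeuhovohudtsoh.

lezeuhovohudtsoh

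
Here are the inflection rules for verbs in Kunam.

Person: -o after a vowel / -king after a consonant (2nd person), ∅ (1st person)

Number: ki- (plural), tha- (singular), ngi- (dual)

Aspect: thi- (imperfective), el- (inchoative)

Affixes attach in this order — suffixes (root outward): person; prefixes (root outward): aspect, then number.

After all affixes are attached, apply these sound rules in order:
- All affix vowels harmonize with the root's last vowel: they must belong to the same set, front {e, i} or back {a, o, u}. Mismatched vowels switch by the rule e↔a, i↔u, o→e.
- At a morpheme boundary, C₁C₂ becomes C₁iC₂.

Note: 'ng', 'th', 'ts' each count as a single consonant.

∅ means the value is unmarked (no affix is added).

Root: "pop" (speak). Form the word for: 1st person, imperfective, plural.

kuthupop

person = 1st person: zero marking, form stays pop.
Attach aspect imperfective thi- → thipop.
Attach number plural ki- → kithipop.
Apply vowel harmony: kithipop → kuthupop.
Epenthesis: no change.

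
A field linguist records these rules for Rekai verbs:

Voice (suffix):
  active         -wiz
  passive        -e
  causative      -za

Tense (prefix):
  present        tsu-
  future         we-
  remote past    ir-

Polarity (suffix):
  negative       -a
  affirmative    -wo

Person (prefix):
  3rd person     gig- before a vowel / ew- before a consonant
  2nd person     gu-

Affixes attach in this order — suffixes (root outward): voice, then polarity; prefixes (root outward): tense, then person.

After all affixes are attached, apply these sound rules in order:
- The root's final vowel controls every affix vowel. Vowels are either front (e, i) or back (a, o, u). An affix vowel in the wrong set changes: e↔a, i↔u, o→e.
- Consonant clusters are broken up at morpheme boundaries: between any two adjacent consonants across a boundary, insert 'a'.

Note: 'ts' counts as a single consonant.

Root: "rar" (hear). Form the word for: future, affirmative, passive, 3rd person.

awawararawo

Attach tense future we- → werar.
Attach voice passive -e → werare.
Attach polarity affirmative -wo → werarewo.
Attach person 3rd person ew- (before consonant 'w') → ewwerarewo.
Apply vowel harmony: ewwerarewo → awwararawo.
Apply epenthesis: awwararawo → awawararawo.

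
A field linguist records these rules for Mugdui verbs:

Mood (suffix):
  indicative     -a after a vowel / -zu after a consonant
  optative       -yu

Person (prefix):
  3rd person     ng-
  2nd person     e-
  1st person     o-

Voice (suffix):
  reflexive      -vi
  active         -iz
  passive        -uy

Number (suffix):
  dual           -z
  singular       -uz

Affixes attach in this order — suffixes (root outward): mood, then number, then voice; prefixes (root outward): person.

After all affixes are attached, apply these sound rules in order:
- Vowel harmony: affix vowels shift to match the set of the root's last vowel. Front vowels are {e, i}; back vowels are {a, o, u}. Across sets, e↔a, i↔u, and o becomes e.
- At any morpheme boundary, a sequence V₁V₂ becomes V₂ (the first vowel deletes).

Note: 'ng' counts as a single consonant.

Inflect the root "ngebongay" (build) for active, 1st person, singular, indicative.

ongebongayzuzuz

Attach mood indicative -zu (after consonant 'y') → ngebongayzu.
Attach number singular -uz → ngebongayzuuz.
Attach voice active -iz → ngebongayzuuziz.
Attach person 1st person o- → ongebongayzuuziz.
Apply vowel harmony: ongebongayzuuziz → ongebongayzuuzuz.
Apply vowel deletion: ongebongayzuuzuz → ongebongayzuzuz.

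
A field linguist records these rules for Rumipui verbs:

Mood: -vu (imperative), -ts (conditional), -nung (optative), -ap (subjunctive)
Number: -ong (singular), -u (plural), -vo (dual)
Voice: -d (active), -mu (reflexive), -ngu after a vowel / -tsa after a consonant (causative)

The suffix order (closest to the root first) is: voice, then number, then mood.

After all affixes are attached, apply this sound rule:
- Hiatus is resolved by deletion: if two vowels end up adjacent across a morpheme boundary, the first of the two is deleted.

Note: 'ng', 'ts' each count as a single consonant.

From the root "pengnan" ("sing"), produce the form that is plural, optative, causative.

Attach voice causative -tsa (after consonant 'n') → pengnantsa.
Attach number plural -u → pengnantsau.
Attach mood optative -nung → pengnantsaunung.
Apply vowel deletion: pengnantsaunung → pengnantsunung.

pengnantsunung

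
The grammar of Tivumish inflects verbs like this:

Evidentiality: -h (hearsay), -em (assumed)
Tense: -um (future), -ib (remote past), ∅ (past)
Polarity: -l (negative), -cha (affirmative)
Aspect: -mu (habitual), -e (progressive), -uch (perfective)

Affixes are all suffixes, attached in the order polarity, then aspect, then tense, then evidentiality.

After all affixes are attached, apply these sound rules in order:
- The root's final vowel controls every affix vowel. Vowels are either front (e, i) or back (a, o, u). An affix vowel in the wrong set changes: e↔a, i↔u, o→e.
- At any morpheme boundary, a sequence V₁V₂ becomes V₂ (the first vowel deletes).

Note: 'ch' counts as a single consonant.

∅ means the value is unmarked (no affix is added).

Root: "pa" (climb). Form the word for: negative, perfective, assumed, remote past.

Attach polarity negative -l → pal.
Attach aspect perfective -uch → paluch.
Attach tense remote past -ib → paluchib.
Attach evidentiality assumed -em → paluchibem.
Apply vowel harmony: paluchibem → paluchubam.
Vowel deletion: no change.

paluchubam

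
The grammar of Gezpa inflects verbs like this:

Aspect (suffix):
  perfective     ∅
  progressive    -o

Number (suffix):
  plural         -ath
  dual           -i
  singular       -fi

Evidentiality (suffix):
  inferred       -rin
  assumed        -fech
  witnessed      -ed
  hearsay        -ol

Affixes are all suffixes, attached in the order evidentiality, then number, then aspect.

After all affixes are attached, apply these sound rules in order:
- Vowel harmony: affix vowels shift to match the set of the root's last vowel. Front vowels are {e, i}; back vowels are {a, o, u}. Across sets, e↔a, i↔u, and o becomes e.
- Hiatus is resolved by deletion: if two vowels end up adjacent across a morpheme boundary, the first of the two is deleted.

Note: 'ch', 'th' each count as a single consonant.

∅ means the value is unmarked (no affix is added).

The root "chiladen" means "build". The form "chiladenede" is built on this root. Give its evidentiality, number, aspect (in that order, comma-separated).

witnessed, dual, progressive

Segment: chiladen-ed-i-o.
evidentiality: -ed → witnessed.
number: -i → dual.
aspect: -o → progressive.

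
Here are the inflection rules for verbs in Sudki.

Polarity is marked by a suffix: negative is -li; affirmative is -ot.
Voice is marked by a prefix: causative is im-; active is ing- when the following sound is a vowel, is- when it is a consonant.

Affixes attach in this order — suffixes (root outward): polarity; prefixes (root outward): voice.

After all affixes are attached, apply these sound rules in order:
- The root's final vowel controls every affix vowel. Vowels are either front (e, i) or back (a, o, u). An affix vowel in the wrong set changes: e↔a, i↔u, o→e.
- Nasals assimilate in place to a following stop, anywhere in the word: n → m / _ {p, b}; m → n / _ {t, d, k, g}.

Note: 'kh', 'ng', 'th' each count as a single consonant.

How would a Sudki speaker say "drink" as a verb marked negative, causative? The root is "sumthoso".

Attach voice causative im- → imsumthoso.
Attach polarity negative -li → imsumthosoli.
Apply vowel harmony: imsumthosoli → umsumthosolu.
Nasal assimilation: no change.

umsumthosolu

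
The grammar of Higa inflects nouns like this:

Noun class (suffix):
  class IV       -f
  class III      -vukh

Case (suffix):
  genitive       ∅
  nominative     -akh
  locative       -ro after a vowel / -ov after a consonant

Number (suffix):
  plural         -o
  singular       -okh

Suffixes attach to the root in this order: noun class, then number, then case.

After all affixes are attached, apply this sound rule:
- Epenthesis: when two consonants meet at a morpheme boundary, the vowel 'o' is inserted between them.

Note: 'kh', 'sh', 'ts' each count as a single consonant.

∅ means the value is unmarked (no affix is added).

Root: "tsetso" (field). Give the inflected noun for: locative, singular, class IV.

Attach noun class class IV -f → tsetsof.
Attach number singular -okh → tsetsofokh.
Attach case locative -ov (after consonant 'kh') → tsetsofokhov.
Epenthesis: no change.

tsetsofokhov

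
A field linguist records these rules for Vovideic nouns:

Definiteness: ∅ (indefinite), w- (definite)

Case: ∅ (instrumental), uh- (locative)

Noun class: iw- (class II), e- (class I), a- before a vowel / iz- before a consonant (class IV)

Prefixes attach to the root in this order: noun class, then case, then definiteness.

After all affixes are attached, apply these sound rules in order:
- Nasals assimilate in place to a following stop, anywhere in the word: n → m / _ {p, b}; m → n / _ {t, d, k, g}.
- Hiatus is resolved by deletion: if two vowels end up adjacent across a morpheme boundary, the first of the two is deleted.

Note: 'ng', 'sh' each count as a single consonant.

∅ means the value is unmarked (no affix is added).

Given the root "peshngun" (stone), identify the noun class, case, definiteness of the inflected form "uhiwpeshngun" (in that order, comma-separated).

Segment: uh-iw-peshngun.
noun class: iw- → class II.
case: uh- → locative.
definiteness: ∅ → indefinite.

class II, locative, indefinite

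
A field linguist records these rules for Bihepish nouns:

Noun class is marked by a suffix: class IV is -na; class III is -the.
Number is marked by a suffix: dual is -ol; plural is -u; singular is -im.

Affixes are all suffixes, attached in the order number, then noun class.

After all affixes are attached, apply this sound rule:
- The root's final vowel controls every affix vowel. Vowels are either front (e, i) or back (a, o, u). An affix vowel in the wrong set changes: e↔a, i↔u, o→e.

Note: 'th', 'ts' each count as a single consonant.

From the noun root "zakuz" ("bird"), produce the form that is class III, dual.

zakuzoltha

Attach number dual -ol → zakuzol.
Attach noun class class III -the → zakuzolthe.
Apply vowel harmony: zakuzolthe → zakuzoltha.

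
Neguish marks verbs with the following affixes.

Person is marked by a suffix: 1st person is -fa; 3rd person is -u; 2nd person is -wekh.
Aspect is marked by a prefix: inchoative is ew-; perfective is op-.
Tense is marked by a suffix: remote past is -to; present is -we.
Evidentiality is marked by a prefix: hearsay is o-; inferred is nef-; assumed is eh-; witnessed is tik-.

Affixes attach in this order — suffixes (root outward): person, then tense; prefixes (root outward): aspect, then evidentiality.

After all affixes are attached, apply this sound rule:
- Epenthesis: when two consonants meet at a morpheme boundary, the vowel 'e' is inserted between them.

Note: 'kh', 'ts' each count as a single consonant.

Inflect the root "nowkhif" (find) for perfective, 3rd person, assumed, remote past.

Attach person 3rd person -u → nowkhifu.
Attach aspect perfective op- → opnowkhifu.
Attach tense remote past -to → opnowkhifuto.
Attach evidentiality assumed eh- → ehopnowkhifuto.
Apply epenthesis: ehopnowkhifuto → ehopenowkhifuto.

ehopenowkhifuto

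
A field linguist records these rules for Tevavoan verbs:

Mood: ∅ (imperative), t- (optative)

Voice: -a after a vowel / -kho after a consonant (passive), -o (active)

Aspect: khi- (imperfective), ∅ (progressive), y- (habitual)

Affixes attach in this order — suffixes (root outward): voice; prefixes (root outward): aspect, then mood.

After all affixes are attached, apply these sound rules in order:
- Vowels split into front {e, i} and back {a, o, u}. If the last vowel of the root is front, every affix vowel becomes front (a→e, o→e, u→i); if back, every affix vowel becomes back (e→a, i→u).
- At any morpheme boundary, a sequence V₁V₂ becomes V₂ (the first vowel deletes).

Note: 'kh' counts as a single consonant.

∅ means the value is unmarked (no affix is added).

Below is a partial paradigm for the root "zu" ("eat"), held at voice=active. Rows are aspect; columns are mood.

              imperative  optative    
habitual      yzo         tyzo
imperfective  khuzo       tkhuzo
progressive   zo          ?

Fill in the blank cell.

tzo

Attach voice active -o → zuo.
aspect = progressive: zero marking, form stays zuo.
Attach mood optative t- → tzuo.
Vowel harmony: no change.
Apply vowel deletion: tzuo → tzo.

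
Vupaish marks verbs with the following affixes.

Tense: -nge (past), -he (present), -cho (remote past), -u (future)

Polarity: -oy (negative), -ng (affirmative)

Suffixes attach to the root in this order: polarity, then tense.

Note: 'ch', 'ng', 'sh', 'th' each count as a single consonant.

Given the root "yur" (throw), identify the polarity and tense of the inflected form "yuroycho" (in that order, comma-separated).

Segment: yur-oy-cho.
polarity: -oy → negative.
tense: -cho → remote past.

negative, remote past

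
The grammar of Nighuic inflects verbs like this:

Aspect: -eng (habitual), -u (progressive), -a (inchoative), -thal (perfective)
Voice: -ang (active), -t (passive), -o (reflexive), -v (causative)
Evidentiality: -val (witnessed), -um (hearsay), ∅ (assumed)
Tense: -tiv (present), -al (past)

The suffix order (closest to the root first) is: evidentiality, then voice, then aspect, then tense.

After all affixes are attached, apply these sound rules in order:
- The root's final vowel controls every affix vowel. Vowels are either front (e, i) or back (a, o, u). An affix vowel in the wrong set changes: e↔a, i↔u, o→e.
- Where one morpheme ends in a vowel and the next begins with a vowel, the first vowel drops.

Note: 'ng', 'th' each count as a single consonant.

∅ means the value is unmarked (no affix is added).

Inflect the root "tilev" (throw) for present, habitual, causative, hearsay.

Attach evidentiality hearsay -um → tilevum.
Attach voice causative -v → tilevumv.
Attach aspect habitual -eng → tilevumveng.
Attach tense present -tiv → tilevumvengtiv.
Apply vowel harmony: tilevumvengtiv → tilevimvengtiv.
Vowel deletion: no change.

tilevimvengtiv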